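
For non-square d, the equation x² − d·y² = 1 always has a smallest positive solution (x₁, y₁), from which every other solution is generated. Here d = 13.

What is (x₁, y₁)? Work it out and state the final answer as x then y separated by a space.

√13 → a₀=3, period (1,1,1,1,6); ℓ=5 odd so k=9
k=0  a_k=3  p_k/q_k = 3/1
k=1  a_k=1  p_k/q_k = 4/1
k=2  a_k=1  p_k/q_k = 7/2
k=3  a_k=1  p_k/q_k = 11/3
k=4  a_k=1  p_k/q_k = 18/5
k=5  a_k=6  p_k/q_k = 119/33
k=6  a_k=1  p_k/q_k = 137/38
…
k=8  a_k=1  p_k/q_k = 393/109
k=9  a_k=1  p_k/q_k = 649/180
fundamental: x₁=649, y₁=180  (since 421201 − 13·32400 = 1)

649 180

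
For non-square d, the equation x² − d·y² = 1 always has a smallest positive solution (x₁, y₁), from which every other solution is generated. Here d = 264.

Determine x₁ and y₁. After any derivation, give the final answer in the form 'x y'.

65 4

√264 → a₀=16, period (4,32); ℓ=2 even so k=1
k=0  a_k=16  p_k/q_k = 16/1
k=1  a_k=4  p_k/q_k = 65/4
→ (65, 4).  Check: 65²=4225, 264·4²=4224, difference 1.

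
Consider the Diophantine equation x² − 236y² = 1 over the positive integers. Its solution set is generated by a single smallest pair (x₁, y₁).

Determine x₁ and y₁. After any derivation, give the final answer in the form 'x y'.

√236 = [15; 2,1,3,5,1,6,1,5,3,1,2,30, …], period ℓ=12 (even) → k=11
step 0: (15, 1)  from 15·(1,0) + (0,1)
step 1: (31, 2)  from 2·(15,1) + (1,0)
…
step 3: (169, 11)  from 3·(46,3) + (31,2)
step 4: (891, 58)  from 5·(169,11) + (46,3)
…
step 6: (7251, 472)  from 6·(1060,69) + (891,58)
…
step 8: (48806, 3177)  from 5·(8311,541) + (7251,472)
…
step 10: (203535, 13249)  from 1·(154729,10072) + (48806,3177)
step 11: (561799, 36570)  from 2·(203535,13249) + (154729,10072)
(x₁, y₁) = (561799, 36570);  561799² − 236·36570² = 1 ✓

561799 36570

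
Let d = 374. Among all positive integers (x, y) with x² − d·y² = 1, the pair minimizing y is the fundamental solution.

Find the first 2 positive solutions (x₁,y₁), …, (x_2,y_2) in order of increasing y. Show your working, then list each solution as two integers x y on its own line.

√374 = [19; 2,1,18,1,2,38, …], period ℓ=6 (even) → k=5
k=0  a_k=19  p_k/q_k = 19/1
k=1  a_k=2  p_k/q_k = 39/2
…
k=3  a_k=18  p_k/q_k = 1083/56
k=4  a_k=1  p_k/q_k = 1141/59
k=5  a_k=2  p_k/q_k = 3365/174
(x₁, y₁) = (3365, 174);  3365² − 374·174² = 1 ✓
n=2: (3365,174)∘(3365,174) = (3365·3365+374·174·174, 3365·174+174·3365) = (22646449,1171020)

3365 174
22646449 1171020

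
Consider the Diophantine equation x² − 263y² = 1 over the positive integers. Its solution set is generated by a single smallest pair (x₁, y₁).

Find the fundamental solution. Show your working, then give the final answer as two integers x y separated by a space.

139128 8579

[16; 4,1,1,1,1,15,1,1,1,1,4,32] for √263; ℓ=12 ⇒ convergent index 11
i=0: a=16 ⇒ p=16, q=1
i=1: a=4 ⇒ p=65, q=4
i=2: a=1 ⇒ p=81, q=5
i=3: a=1 ⇒ p=146, q=9
i=4: a=1 ⇒ p=227, q=14
…
i=6: a=15 ⇒ p=5822, q=359
…
i=8: a=1 ⇒ p=12017, q=741
i=9: a=1 ⇒ p=18212, q=1123
i=10: a=1 ⇒ p=30229, q=1864
i=11: a=4 ⇒ p=139128, q=8579
(x₁, y₁) = (139128, 8579);  139128² − 263·8579² = 1 ✓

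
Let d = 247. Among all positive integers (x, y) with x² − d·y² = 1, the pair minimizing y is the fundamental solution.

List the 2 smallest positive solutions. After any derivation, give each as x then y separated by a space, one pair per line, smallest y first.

[15; 1,2,1,1,9,1,9,1,1,2,1,30] for √247; ℓ=12 ⇒ convergent index 11
step 0: (15, 1)  from 15·(1,0) + (0,1)
step 1: (16, 1)  from 1·(15,1) + (1,0)
step 2: (47, 3)  from 2·(16,1) + (15,1)
…
step 7: (11520, 733)  from 9·(1163,74) + (1053,67)
…
step 9: (24203, 1540)  from 1·(12683,807) + (11520,733)
step 10: (61089, 3887)  from 2·(24203,1540) + (12683,807)
step 11: (85292, 5427)  from 1·(61089,3887) + (24203,1540)
(x₁, y₁) = (85292, 5427);  85292² − 247·5427² = 1 ✓
k=2:  x_2 = 85292·85292+247·5427·5427 = 14549450527,  y_2 = 85292·5427+5427·85292 = 925759368

85292 5427
14549450527 925759368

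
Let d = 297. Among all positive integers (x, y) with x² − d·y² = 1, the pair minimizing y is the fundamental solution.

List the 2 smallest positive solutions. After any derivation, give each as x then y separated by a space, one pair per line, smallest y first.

48599 2820
4723725601 274098360

[17; 4,3,1,1,2,1,1,3,4,34] for √297; ℓ=10 ⇒ convergent index 9
k=0  a_k=17  p_k/q_k = 17/1
k=1  a_k=4  p_k/q_k = 69/4
…
k=4  a_k=1  p_k/q_k = 517/30
…
k=7  a_k=1  p_k/q_k = 3171/184
k=8  a_k=3  p_k/q_k = 11357/659
k=9  a_k=4  p_k/q_k = 48599/2820
→ (48599, 2820).  Check: 48599²=2361862801, 297·2820²=2361862800, difference 1.
(48599+2820√297)^2 = 4723725601 + 274098360√297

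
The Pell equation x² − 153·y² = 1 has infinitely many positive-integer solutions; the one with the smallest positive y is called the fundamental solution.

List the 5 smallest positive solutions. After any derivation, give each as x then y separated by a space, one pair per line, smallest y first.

2177 176
9478657 766304
41270070401 3336487440
179689877047297 14527065547456
782369683393860737 63250840057135984

d=153: √d = [12; 2,1,2,2,2,1,2,24] (ℓ=8, even), read p_7/q_7
k=0  a_k=12  p_k/q_k = 12/1
k=1  a_k=2  p_k/q_k = 25/2
…
k=3  a_k=2  p_k/q_k = 99/8
…
k=6  a_k=1  p_k/q_k = 804/65
k=7  a_k=2  p_k/q_k = 2177/176
fundamental: x₁=2177, y₁=176  (since 4739329 − 153·30976 = 1)
k=2:  x_2 = 2177·2177+153·176·176 = 9478657,  y_2 = 2177·176+176·2177 = 766304
k=3:  x_3 = 2177·9478657+153·176·766304 = 41270070401,  y_3 = 2177·766304+176·9478657 = 3336487440
k=4:  x_4 = 2177·41270070401+153·176·3336487440 = 179689877047297,  y_4 = 2177·3336487440+176·41270070401 = 14527065547456
k=5:  x_5 = 2177·179689877047297+153·176·14527065547456 = 782369683393860737,  y_5 = 2177·14527065547456+176·179689877047297 = 63250840057135984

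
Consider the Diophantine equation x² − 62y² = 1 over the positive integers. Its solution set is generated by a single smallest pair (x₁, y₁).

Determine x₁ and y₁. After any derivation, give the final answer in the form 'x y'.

√62 = [7; 1,6,1,14, …], period ℓ=4 (even) → k=3
a_0=7:  p_0=7·1+0=7,  q_0=7·0+1=1
…
a_2=6:  p_2=6·8+7=55,  q_2=6·1+1=7
a_3=1:  p_3=1·55+8=63,  q_3=1·7+1=8
→ (63, 8).  Check: 63²=3969, 62·8²=3968, difference 1.

63 8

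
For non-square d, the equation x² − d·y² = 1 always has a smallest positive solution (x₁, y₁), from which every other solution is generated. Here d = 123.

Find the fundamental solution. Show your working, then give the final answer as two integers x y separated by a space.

122 11

d=123: √d = [11; 11,22] (ℓ=2, even), read p_1/q_1
a_0=11:  p_0=11·1+0=11,  q_0=11·0+1=1
a_1=11:  p_1=11·11+1=122,  q_1=11·1+0=11
fundamental: x₁=122, y₁=11  (since 14884 − 123·121 = 1)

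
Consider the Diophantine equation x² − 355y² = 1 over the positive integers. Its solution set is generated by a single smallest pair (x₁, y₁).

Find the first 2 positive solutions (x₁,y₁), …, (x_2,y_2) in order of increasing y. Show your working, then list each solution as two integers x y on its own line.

954809 50676
1823320452961 96771801768

√355 = [18; 1,5,3,3,1,6,1,3,3,5,1,36, …], period ℓ=12 (even) → k=11
step 0: (18, 1)  from 18·(1,0) + (0,1)
step 1: (19, 1)  from 1·(18,1) + (1,0)
step 2: (113, 6)  from 5·(19,1) + (18,1)
step 3: (358, 19)  from 3·(113,6) + (19,1)
step 4: (1187, 63)  from 3·(358,19) + (113,6)
…
step 7: (12002, 637)  from 1·(10457,555) + (1545,82)
…
step 10: (803418, 42641)  from 5·(151391,8035) + (46463,2466)
step 11: (954809, 50676)  from 1·(803418,42641) + (151391,8035)
fundamental: x₁=954809, y₁=50676  (since 911660226481 − 355·2568056976 = 1)
k=2:  x_2 = 954809·954809+355·50676·50676 = 1823320452961,  y_2 = 954809·50676+50676·954809 = 96771801768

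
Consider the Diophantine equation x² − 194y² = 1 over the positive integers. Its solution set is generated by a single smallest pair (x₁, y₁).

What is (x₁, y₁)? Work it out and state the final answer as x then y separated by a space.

√194 → a₀=13, period (1,12,1,26); ℓ=4 even so k=3
a_0=13:  p_0=13·1+0=13,  q_0=13·0+1=1
a_1=1:  p_1=1·13+1=14,  q_1=1·1+0=1
a_2=12:  p_2=12·14+13=181,  q_2=12·1+1=13
a_3=1:  p_3=1·181+14=195,  q_3=1·13+1=14
fundamental: x₁=195, y₁=14  (since 38025 − 194·196 = 1)

195 14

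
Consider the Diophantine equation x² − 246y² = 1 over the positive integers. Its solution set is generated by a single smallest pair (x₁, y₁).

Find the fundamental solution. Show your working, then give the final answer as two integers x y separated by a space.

88805 5662

√246 = [15; 1,2,5,1,14,1,5,2,1,30, …], period ℓ=10 (even) → k=9
k=0  a_k=15  p_k/q_k = 15/1
…
k=3  a_k=5  p_k/q_k = 251/16
k=4  a_k=1  p_k/q_k = 298/19
…
k=6  a_k=1  p_k/q_k = 4721/301
k=7  a_k=5  p_k/q_k = 28028/1787
k=8  a_k=2  p_k/q_k = 60777/3875
k=9  a_k=1  p_k/q_k = 88805/5662
→ (88805, 5662).  Check: 88805²=7886328025, 246·5662²=7886328024, difference 1.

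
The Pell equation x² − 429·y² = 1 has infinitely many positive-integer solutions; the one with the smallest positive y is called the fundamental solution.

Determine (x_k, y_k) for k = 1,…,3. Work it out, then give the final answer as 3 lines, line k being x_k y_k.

[20; 1,2,2,9,1,12,1,9,2,2,1,40] for √429; ℓ=12 ⇒ convergent index 11
i=0: a=20 ⇒ p=20, q=1
i=1: a=1 ⇒ p=21, q=1
i=2: a=2 ⇒ p=62, q=3
i=3: a=2 ⇒ p=145, q=7
…
i=5: a=1 ⇒ p=1512, q=73
…
i=8: a=9 ⇒ p=208718, q=10077
i=9: a=2 ⇒ p=438459, q=21169
i=10: a=2 ⇒ p=1085636, q=52415
i=11: a=1 ⇒ p=1524095, q=73584
(x₁, y₁) = (1524095, 73584);  1524095² − 429·73584² = 1 ✓
n=2: (1524095,73584)∘(1524095,73584) = (1524095·1524095+429·73584·73584, 1524095·73584+73584·1524095) = (4645731138049,224298012960)
n=3: (4645731138049,224298012960)∘(1524095,73584) = (1524095·4645731138049+429·73584·224298012960, 1524095·224298012960+73584·4645731138049) = (14161071197688057215,683702960124468816)

1524095 73584
4645731138049 224298012960
14161071197688057215 683702960124468816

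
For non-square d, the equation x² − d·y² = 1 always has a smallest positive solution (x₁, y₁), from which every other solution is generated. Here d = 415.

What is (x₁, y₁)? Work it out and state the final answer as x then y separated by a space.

18412804 903849

√415 → a₀=20, period (2,1,2,4,6,…,1,2,40); ℓ=16 even so k=15
k=0  a_k=20  p_k/q_k = 20/1
…
k=3  a_k=2  p_k/q_k = 163/8
…
k=5  a_k=6  p_k/q_k = 4441/218
k=6  a_k=1  p_k/q_k = 5154/253
k=7  a_k=1  p_k/q_k = 9595/471
…
k=9  a_k=1  p_k/q_k = 43534/2137
k=10  a_k=1  p_k/q_k = 77473/3803
k=11  a_k=6  p_k/q_k = 508372/24955
…
k=14  a_k=1  p_k/q_k = 6841255/335824
k=15  a_k=2  p_k/q_k = 18412804/903849
(x₁, y₁) = (18412804, 903849);  18412804² − 415·903849² = 1 ✓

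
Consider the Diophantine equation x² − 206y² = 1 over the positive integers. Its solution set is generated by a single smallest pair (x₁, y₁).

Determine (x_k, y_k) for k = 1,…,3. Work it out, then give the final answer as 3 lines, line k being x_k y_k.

√206 → a₀=14, period (2,1,5,14,5,1,2,28); ℓ=8 even so k=7
i=0: a=14 ⇒ p=14, q=1
…
i=3: a=5 ⇒ p=244, q=17
…
i=5: a=5 ⇒ p=17539, q=1222
i=6: a=1 ⇒ p=20998, q=1463
i=7: a=2 ⇒ p=59535, q=4148
(x₁, y₁) = (59535, 4148);  59535² − 206·4148² = 1 ✓
(59535+4148√206)^2 = 7088832449 + 493902360√206
(59535+4148√206)^3 = 844067279642895 + 58808954001052√206

59535 4148
7088832449 493902360
844067279642895 58808954001052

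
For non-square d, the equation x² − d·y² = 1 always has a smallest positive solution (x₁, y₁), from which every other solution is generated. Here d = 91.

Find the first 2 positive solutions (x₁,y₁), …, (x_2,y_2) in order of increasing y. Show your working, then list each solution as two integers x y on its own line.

1574 165
4954951 519420

√91 = [9; 1,1,5,1,5,1,1,18, …], period ℓ=8 (even) → k=7
k=0  a_k=9  p_k/q_k = 9/1
k=1  a_k=1  p_k/q_k = 10/1
k=2  a_k=1  p_k/q_k = 19/2
…
k=6  a_k=1  p_k/q_k = 849/89
k=7  a_k=1  p_k/q_k = 1574/165
(x₁, y₁) = (1574, 165);  1574² − 91·165² = 1 ✓
k=2:  x_2 = 1574·1574+91·165·165 = 4954951,  y_2 = 1574·165+165·1574 = 519420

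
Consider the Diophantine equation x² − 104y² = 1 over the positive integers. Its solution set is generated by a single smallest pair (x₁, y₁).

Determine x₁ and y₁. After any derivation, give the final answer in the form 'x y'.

51 5

√104 = [10; 5,20, …], period ℓ=2 (even) → k=1
step 0: (10, 1)  from 10·(1,0) + (0,1)
step 1: (51, 5)  from 5·(10,1) + (1,0)
fundamental: x₁=51, y₁=5  (since 2601 − 104·25 = 1)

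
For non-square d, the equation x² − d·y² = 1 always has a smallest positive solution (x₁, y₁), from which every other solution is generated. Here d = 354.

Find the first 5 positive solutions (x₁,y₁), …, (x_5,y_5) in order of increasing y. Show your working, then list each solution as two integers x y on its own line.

258065 13716
133195088449 7079239080
68745981000924305 3653807666346684
35481863173873866451201 1885839750824434773840
18313254039862772710457447825 973338470589361712155692516

d=354: √d = [18; 1,4,2,2,18,2,2,4,1,36] (ℓ=10, even), read p_9/q_9
step 0: (18, 1)  from 18·(1,0) + (0,1)
…
step 3: (207, 11)  from 2·(94,5) + (19,1)
step 4: (508, 27)  from 2·(207,11) + (94,5)
step 5: (9351, 497)  from 18·(508,27) + (207,11)
step 6: (19210, 1021)  from 2·(9351,497) + (508,27)
step 7: (47771, 2539)  from 2·(19210,1021) + (9351,497)
step 8: (210294, 11177)  from 4·(47771,2539) + (19210,1021)
step 9: (258065, 13716)  from 1·(210294,11177) + (47771,2539)
fundamental: x₁=258065, y₁=13716  (since 66597544225 − 354·188128656 = 1)
(x_2, y_2) = (258065·258065 + 354·13716·13716, 258065·13716 + 13716·258065) = (133195088449, 7079239080)
(x_3, y_3) = (258065·133195088449 + 354·13716·7079239080, 258065·7079239080 + 13716·133195088449) = (68745981000924305, 3653807666346684)
(x_4, y_4) = (258065·68745981000924305 + 354·13716·3653807666346684, 258065·3653807666346684 + 13716·68745981000924305) = (35481863173873866451201, 1885839750824434773840)
(x_5, y_5) = (258065·35481863173873866451201 + 354·13716·1885839750824434773840, 258065·1885839750824434773840 + 13716·35481863173873866451201) = (18313254039862772710457447825, 973338470589361712155692516)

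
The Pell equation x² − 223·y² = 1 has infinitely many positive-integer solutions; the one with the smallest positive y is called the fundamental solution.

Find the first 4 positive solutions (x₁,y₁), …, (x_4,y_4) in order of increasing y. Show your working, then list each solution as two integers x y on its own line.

[14; 1,13,1,28] for √223; ℓ=4 ⇒ convergent index 3
i=0: a=14 ⇒ p=14, q=1
…
i=2: a=13 ⇒ p=209, q=14
i=3: a=1 ⇒ p=224, q=15
(x₁, y₁) = (224, 15);  224² − 223·15² = 1 ✓
k=2:  x_2 = 224·224+223·15·15 = 100351,  y_2 = 224·15+15·224 = 6720
k=3:  x_3 = 224·100351+223·15·6720 = 44957024,  y_3 = 224·6720+15·100351 = 3010545
k=4:  x_4 = 224·44957024+223·15·3010545 = 20140646401,  y_4 = 224·3010545+15·44957024 = 1348717440

224 15
100351 6720
44957024 3010545
20140646401 1348717440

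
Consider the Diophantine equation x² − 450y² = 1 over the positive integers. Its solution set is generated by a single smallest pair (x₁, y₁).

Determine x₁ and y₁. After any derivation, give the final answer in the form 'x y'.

d=450: √d = [21; 4,1,2,4,2,1,4,42] (ℓ=8, even), read p_7/q_7
i=0: a=21 ⇒ p=21, q=1
i=1: a=4 ⇒ p=85, q=4
…
i=5: a=2 ⇒ p=2885, q=136
i=6: a=1 ⇒ p=4179, q=197
i=7: a=4 ⇒ p=19601, q=924
→ (19601, 924).  Check: 19601²=384199201, 450·924²=384199200, difference 1.

19601 924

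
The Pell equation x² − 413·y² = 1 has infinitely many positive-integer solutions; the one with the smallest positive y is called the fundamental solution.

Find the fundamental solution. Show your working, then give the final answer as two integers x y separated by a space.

113399 5580

√413 = [20; 3,9,1,4,1,9,3,40, …], period ℓ=8 (even) → k=7
k=0  a_k=20  p_k/q_k = 20/1
k=1  a_k=3  p_k/q_k = 61/3
k=2  a_k=9  p_k/q_k = 569/28
k=3  a_k=1  p_k/q_k = 630/31
…
k=5  a_k=1  p_k/q_k = 3719/183
k=6  a_k=9  p_k/q_k = 36560/1799
k=7  a_k=3  p_k/q_k = 113399/5580
(x₁, y₁) = (113399, 5580);  113399² − 413·5580² = 1 ✓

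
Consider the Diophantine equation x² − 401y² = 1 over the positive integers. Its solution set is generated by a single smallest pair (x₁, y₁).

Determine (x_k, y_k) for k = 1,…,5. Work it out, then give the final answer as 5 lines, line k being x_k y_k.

[20; 40] for √401; ℓ=1 ⇒ convergent index 1
i=0: a=20 ⇒ p=20, q=1
i=1: a=40 ⇒ p=801, q=40
fundamental: x₁=801, y₁=40  (since 641601 − 401·1600 = 1)
(x_2, y_2) = (801·801 + 401·40·40, 801·40 + 40·801) = (1283201, 64080)
(x_3, y_3) = (801·1283201 + 401·40·64080, 801·64080 + 40·1283201) = (2055687201, 102656120)
(x_4, y_4) = (801·2055687201 + 401·40·102656120, 801·102656120 + 40·2055687201) = (3293209612801, 164455040160)
(x_5, y_5) = (801·3293209612801 + 401·40·164455040160, 801·164455040160 + 40·3293209612801) = (5275719744020001, 263456871680200)

801 40
1283201 64080
2055687201 102656120
3293209612801 164455040160
5275719744020001 263456871680200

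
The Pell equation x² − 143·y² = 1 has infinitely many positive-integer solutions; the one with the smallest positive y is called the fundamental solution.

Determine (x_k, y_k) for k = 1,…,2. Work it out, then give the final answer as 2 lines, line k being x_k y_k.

12 1
287 24

√143 → a₀=11, period (1,22); ℓ=2 even so k=1
i=0: a=11 ⇒ p=11, q=1
i=1: a=1 ⇒ p=12, q=1
(x₁, y₁) = (12, 1);  12² − 143·1² = 1 ✓
(x_2, y_2) = (12·12 + 143·1·1, 12·1 + 1·12) = (287, 24)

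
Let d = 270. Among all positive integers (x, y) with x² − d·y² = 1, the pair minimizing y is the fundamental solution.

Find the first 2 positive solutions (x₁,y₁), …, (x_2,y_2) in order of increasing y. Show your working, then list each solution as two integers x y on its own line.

√270 = [16; 2,3,6,3,2,32, …], period ℓ=6 (even) → k=5
k=0  a_k=16  p_k/q_k = 16/1
k=1  a_k=2  p_k/q_k = 33/2
k=2  a_k=3  p_k/q_k = 115/7
k=3  a_k=6  p_k/q_k = 723/44
k=4  a_k=3  p_k/q_k = 2284/139
k=5  a_k=2  p_k/q_k = 5291/322
fundamental: x₁=5291, y₁=322  (since 27994681 − 270·103684 = 1)
n=2: (5291,322)∘(5291,322) = (5291·5291+270·322·322, 5291·322+322·5291) = (55989361,3407404)

5291 322
55989361 3407404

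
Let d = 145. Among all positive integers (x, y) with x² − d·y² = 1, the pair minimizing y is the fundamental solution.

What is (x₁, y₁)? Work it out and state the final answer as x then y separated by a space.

d=145: √d = [12; 24] (ℓ=1, odd), read p_1/q_1
a_0=12:  p_0=12·1+0=12,  q_0=12·0+1=1
a_1=24:  p_1=24·12+1=289,  q_1=24·1+0=24
→ (289, 24).  Check: 289²=83521, 145·24²=83520, difference 1.

289 24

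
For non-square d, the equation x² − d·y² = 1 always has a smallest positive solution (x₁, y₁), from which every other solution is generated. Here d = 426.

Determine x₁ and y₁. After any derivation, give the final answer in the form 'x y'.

d=426: √d = [20; 1,1,1,3,2,6,2,3,1,1,1,40] (ℓ=12, even), read p_11/q_11
i=0: a=20 ⇒ p=20, q=1
…
i=3: a=1 ⇒ p=62, q=3
…
i=5: a=2 ⇒ p=516, q=25
…
i=8: a=3 ⇒ p=24809, q=1202
…
i=10: a=1 ⇒ p=56780, q=2751
i=11: a=1 ⇒ p=88751, q=4300
fundamental: x₁=88751, y₁=4300  (since 7876740001 − 426·18490000 = 1)

88751 4300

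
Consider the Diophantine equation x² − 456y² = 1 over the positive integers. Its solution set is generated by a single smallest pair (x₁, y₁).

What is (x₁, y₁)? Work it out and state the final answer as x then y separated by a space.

√456 → a₀=21, period (2,1,4,1,2,42); ℓ=6 even so k=5
i=0: a=21 ⇒ p=21, q=1
i=1: a=2 ⇒ p=43, q=2
i=2: a=1 ⇒ p=64, q=3
i=3: a=4 ⇒ p=299, q=14
i=4: a=1 ⇒ p=363, q=17
i=5: a=2 ⇒ p=1025, q=48
fundamental: x₁=1025, y₁=48  (since 1050625 − 456·2304 = 1)

1025 48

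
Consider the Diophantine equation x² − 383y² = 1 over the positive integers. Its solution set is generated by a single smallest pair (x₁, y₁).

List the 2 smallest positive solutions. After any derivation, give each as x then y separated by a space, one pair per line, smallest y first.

√383 → a₀=19, period (1,1,3,19,3,1,1,38); ℓ=8 even so k=7
k=0  a_k=19  p_k/q_k = 19/1
…
k=6  a_k=1  p_k/q_k = 10705/547
k=7  a_k=1  p_k/q_k = 18768/959
(x₁, y₁) = (18768, 959);  18768² − 383·959² = 1 ✓
(x_2, y_2) = (18768·18768 + 383·959·959, 18768·959 + 959·18768) = (704475647, 35997024)

18768 959
704475647 35997024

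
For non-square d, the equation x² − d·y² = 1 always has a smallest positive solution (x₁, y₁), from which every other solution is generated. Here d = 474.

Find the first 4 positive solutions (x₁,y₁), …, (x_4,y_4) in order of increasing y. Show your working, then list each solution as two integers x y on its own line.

193549 8890
74922430801 3441301220
29002323118011949 1332120819650670
11226741274261267003201 515661305041693754440

[21; 1,3,2,1,1,…,3,1,42] for √474; ℓ=14 ⇒ convergent index 13
k=0  a_k=21  p_k/q_k = 21/1
k=1  a_k=1  p_k/q_k = 22/1
k=2  a_k=3  p_k/q_k = 87/4
k=3  a_k=2  p_k/q_k = 196/9
k=4  a_k=1  p_k/q_k = 283/13
k=5  a_k=1  p_k/q_k = 479/22
k=6  a_k=1  p_k/q_k = 762/35
…
k=11  a_k=2  p_k/q_k = 44218/2031
k=12  a_k=3  p_k/q_k = 149331/6859
k=13  a_k=1  p_k/q_k = 193549/8890
(x₁, y₁) = (193549, 8890);  193549² − 474·8890² = 1 ✓
(193549+8890√474)^2 = 74922430801 + 3441301220√474
(193549+8890√474)^3 = 29002323118011949 + 1332120819650670√474
(193549+8890√474)^4 = 11226741274261267003201 + 515661305041693754440√474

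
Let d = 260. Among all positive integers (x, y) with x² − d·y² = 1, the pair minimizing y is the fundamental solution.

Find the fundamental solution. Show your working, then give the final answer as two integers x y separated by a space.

129 8

√260 → a₀=16, period (8,32); ℓ=2 even so k=1
step 0: (16, 1)  from 16·(1,0) + (0,1)
step 1: (129, 8)  from 8·(16,1) + (1,0)
→ (129, 8).  Check: 129²=16641, 260·8²=16640, difference 1.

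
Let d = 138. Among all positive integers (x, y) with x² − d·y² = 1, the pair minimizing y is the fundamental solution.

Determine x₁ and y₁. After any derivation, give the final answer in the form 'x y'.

√138 = [11; 1,2,1,22, …], period ℓ=4 (even) → k=3
k=0  a_k=11  p_k/q_k = 11/1
k=1  a_k=1  p_k/q_k = 12/1
k=2  a_k=2  p_k/q_k = 35/3
k=3  a_k=1  p_k/q_k = 47/4
fundamental: x₁=47, y₁=4  (since 2209 − 138·16 = 1)

47 4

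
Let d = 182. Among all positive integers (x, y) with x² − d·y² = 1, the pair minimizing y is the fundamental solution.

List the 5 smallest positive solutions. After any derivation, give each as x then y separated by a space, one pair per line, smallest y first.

27 2
1457 108
78651 5830
4245697 314712
229188987 16988618

√182 = [13; 2,26, …], period ℓ=2 (even) → k=1
i=0: a=13 ⇒ p=13, q=1
i=1: a=2 ⇒ p=27, q=2
fundamental: x₁=27, y₁=2  (since 729 − 182·4 = 1)
k=2:  x_2 = 27·27+182·2·2 = 1457,  y_2 = 27·2+2·27 = 108
k=3:  x_3 = 27·1457+182·2·108 = 78651,  y_3 = 27·108+2·1457 = 5830
k=4:  x_4 = 27·78651+182·2·5830 = 4245697,  y_4 = 27·5830+2·78651 = 314712
k=5:  x_5 = 27·4245697+182·2·314712 = 229188987,  y_5 = 27·314712+2·4245697 = 16988618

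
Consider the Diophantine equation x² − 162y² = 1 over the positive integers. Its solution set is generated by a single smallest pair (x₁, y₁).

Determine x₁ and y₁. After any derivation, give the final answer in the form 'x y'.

19601 1540

√162 = [12; 1,2,1,2,12,2,1,2,1,24, …], period ℓ=10 (even) → k=9
i=0: a=12 ⇒ p=12, q=1
…
i=2: a=2 ⇒ p=38, q=3
i=3: a=1 ⇒ p=51, q=4
i=4: a=2 ⇒ p=140, q=11
i=5: a=12 ⇒ p=1731, q=136
i=6: a=2 ⇒ p=3602, q=283
…
i=8: a=2 ⇒ p=14268, q=1121
i=9: a=1 ⇒ p=19601, q=1540
(x₁, y₁) = (19601, 1540);  19601² − 162·1540² = 1 ✓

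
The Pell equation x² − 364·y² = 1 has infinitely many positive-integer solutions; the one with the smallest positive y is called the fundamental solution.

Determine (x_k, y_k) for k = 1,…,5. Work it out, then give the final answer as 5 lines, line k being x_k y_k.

4954951 259710
49103078824801 2573700648420
486606699052048124551 25505121203178395130
4822224700149240710505379201 252753251621617410554928840
47787774200457874208819626306623751 2504759953751544114971907242978550

d=364: √d = [19; 12,1,2,3,1,8,1,3,2,1,12,38] (ℓ=12, even), read p_11/q_11
i=0: a=19 ⇒ p=19, q=1
…
i=2: a=1 ⇒ p=248, q=13
…
i=7: a=1 ⇒ p=30755, q=1612
i=8: a=3 ⇒ p=119872, q=6283
i=9: a=2 ⇒ p=270499, q=14178
i=10: a=1 ⇒ p=390371, q=20461
i=11: a=12 ⇒ p=4954951, q=259710
fundamental: x₁=4954951, y₁=259710  (since 24551539412401 − 364·67449284100 = 1)
k=2:  x_2 = 4954951·4954951+364·259710·259710 = 49103078824801,  y_2 = 4954951·259710+259710·4954951 = 2573700648420
k=3:  x_3 = 4954951·49103078824801+364·259710·2573700648420 = 486606699052048124551,  y_3 = 4954951·2573700648420+259710·49103078824801 = 25505121203178395130
k=4:  x_4 = 4954951·486606699052048124551+364·259710·25505121203178395130 = 4822224700149240710505379201,  y_4 = 4954951·25505121203178395130+259710·486606699052048124551 = 252753251621617410554928840
k=5:  x_5 = 4954951·4822224700149240710505379201+364·259710·252753251621617410554928840 = 47787774200457874208819626306623751,  y_5 = 4954951·252753251621617410554928840+259710·4822224700149240710505379201 = 2504759953751544114971907242978550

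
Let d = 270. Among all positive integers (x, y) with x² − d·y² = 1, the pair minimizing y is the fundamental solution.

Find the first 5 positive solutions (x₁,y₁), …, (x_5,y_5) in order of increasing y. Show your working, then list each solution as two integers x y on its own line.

5291 322
55989361 3407404
592479412811 36057148806
6269617090376641 381556745257688
66345087457886202251 4037633442259705610

√270 = [16; 2,3,6,3,2,32, …], period ℓ=6 (even) → k=5
step 0: (16, 1)  from 16·(1,0) + (0,1)
…
step 2: (115, 7)  from 3·(33,2) + (16,1)
step 3: (723, 44)  from 6·(115,7) + (33,2)
step 4: (2284, 139)  from 3·(723,44) + (115,7)
step 5: (5291, 322)  from 2·(2284,139) + (723,44)
→ (5291, 322).  Check: 5291²=27994681, 270·322²=27994680, difference 1.
(x_2, y_2) = (5291·5291 + 270·322·322, 5291·322 + 322·5291) = (55989361, 3407404)
(x_3, y_3) = (5291·55989361 + 270·322·3407404, 5291·3407404 + 322·55989361) = (592479412811, 36057148806)
(x_4, y_4) = (5291·592479412811 + 270·322·36057148806, 5291·36057148806 + 322·592479412811) = (6269617090376641, 381556745257688)
(x_5, y_5) = (5291·6269617090376641 + 270·322·381556745257688, 5291·381556745257688 + 322·6269617090376641) = (66345087457886202251, 4037633442259705610)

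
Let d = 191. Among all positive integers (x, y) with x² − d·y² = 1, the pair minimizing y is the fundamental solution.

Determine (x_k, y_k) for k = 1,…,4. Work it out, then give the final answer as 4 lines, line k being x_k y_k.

√191 = [13; 1,4,1,1,3,…,4,1,26, …], period ℓ=16 (even) → k=15
step 0: (13, 1)  from 13·(1,0) + (0,1)
…
step 7: (2999, 217)  from 2·(1230,89) + (539,39)
…
step 12: (911765, 65973)  from 1·(704682,50989) + (207083,14984)
step 13: (1616447, 116962)  from 1·(911765,65973) + (704682,50989)
step 14: (7377553, 533821)  from 4·(1616447,116962) + (911765,65973)
step 15: (8994000, 650783)  from 1·(7377553,533821) + (1616447,116962)
fundamental: x₁=8994000, y₁=650783  (since 80892036000000 − 191·423518513089 = 1)
(8994000+650783√191)^2 = 161784071999999 + 11706284604000√191
(8994000+650783√191)^3 = 2910171887135973018000 + 210572647456751349217√191
(8994000+650783√191)^4 = 52348171905801720863712000001 + 3787780782452031563430792000√191

8994000 650783
161784071999999 11706284604000
2910171887135973018000 210572647456751349217
52348171905801720863712000001 3787780782452031563430792000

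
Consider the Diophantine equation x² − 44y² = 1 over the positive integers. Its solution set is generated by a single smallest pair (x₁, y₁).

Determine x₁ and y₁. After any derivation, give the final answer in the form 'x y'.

√44 = [6; 1,1,1,2,1,1,1,12, …], period ℓ=8 (even) → k=7
a_0=6:  p_0=6·1+0=6,  q_0=6·0+1=1
a_1=1:  p_1=1·6+1=7,  q_1=1·1+0=1
…
a_3=1:  p_3=1·13+7=20,  q_3=1·2+1=3
…
a_5=1:  p_5=1·53+20=73,  q_5=1·8+3=11
a_6=1:  p_6=1·73+53=126,  q_6=1·11+8=19
a_7=1:  p_7=1·126+73=199,  q_7=1·19+11=30
fundamental: x₁=199, y₁=30  (since 39601 − 44·900 = 1)

199 30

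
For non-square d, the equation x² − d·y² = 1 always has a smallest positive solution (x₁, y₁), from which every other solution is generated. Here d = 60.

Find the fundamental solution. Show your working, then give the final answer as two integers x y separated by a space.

31 4

√60 → a₀=7, period (1,2,1,14); ℓ=4 even so k=3
step 0: (7, 1)  from 7·(1,0) + (0,1)
…
step 2: (23, 3)  from 2·(8,1) + (7,1)
step 3: (31, 4)  from 1·(23,3) + (8,1)
(x₁, y₁) = (31, 4);  31² − 60·4² = 1 ✓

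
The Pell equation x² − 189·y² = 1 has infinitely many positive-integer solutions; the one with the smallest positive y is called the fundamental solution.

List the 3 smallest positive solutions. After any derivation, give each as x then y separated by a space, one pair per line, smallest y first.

55 4
6049 440
665335 48396

√189 = [13; 1,2,1,26, …], period ℓ=4 (even) → k=3
k=0  a_k=13  p_k/q_k = 13/1
…
k=2  a_k=2  p_k/q_k = 41/3
k=3  a_k=1  p_k/q_k = 55/4
fundamental: x₁=55, y₁=4  (since 3025 − 189·16 = 1)
n=2: (55,4)∘(55,4) = (55·55+189·4·4, 55·4+4·55) = (6049,440)
n=3: (6049,440)∘(55,4) = (55·6049+189·4·440, 55·440+4·6049) = (665335,48396)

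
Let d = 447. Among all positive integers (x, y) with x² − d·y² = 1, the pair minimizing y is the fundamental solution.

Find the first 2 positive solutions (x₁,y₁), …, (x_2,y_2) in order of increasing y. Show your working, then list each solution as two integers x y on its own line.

148 7
43807 2072

d=447: √d = [21; 7,42] (ℓ=2, even), read p_1/q_1
a_0=21:  p_0=21·1+0=21,  q_0=21·0+1=1
a_1=7:  p_1=7·21+1=148,  q_1=7·1+0=7
(x₁, y₁) = (148, 7);  148² − 447·7² = 1 ✓
n=2: (148,7)∘(148,7) = (148·148+447·7·7, 148·7+7·148) = (43807,2072)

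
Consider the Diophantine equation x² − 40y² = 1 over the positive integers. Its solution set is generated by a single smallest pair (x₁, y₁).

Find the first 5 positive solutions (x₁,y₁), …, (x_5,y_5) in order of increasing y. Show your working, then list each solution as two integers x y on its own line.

d=40: √d = [6; 3,12] (ℓ=2, even), read p_1/q_1
k=0  a_k=6  p_k/q_k = 6/1
k=1  a_k=3  p_k/q_k = 19/3
fundamental: x₁=19, y₁=3  (since 361 − 40·9 = 1)
(19+3√40)^2 = 721 + 114√40
(19+3√40)^3 = 27379 + 4329√40
(19+3√40)^4 = 1039681 + 164388√40
(19+3√40)^5 = 39480499 + 6242415√40

19 3
721 114
27379 4329
1039681 164388
39480499 6242415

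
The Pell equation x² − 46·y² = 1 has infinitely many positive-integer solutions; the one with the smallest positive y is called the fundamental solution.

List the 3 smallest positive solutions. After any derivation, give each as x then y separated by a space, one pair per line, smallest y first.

24335 3588
1184384449 174627960
57643991108495 8499142809612

√46 = [6; 1,3,1,1,2,6,2,1,1,3,1,12, …], period ℓ=12 (even) → k=11
i=0: a=6 ⇒ p=6, q=1
…
i=5: a=2 ⇒ p=156, q=23
i=6: a=6 ⇒ p=997, q=147
…
i=10: a=3 ⇒ p=19038, q=2807
i=11: a=1 ⇒ p=24335, q=3588
(x₁, y₁) = (24335, 3588);  24335² − 46·3588² = 1 ✓
n=2: (24335,3588)∘(24335,3588) = (24335·24335+46·3588·3588, 24335·3588+3588·24335) = (1184384449,174627960)
n=3: (1184384449,174627960)∘(24335,3588) = (24335·1184384449+46·3588·174627960, 24335·174627960+3588·1184384449) = (57643991108495,8499142809612)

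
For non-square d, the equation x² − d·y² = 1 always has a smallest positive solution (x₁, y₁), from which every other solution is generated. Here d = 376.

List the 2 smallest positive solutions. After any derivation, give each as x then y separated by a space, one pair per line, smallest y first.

2143295 110532
9187426914049 473805365880

[19; 2,1,1,3,1,…,1,2,38] for √376; ℓ=16 ⇒ convergent index 15
step 0: (19, 1)  from 19·(1,0) + (0,1)
step 1: (39, 2)  from 2·(19,1) + (1,0)
…
step 5: (446, 23)  from 1·(349,18) + (97,5)
…
step 13: (468441, 24158)  from 1·(368986,19029) + (99455,5129)
step 14: (837427, 43187)  from 1·(468441,24158) + (368986,19029)
step 15: (2143295, 110532)  from 2·(837427,43187) + (468441,24158)
→ (2143295, 110532).  Check: 2143295²=4593713457025, 376·110532²=4593713457024, difference 1.
k=2:  x_2 = 2143295·2143295+376·110532·110532 = 9187426914049,  y_2 = 2143295·110532+110532·2143295 = 473805365880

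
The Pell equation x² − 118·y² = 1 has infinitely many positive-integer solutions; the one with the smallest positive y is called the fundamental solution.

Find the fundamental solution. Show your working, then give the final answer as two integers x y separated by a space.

306917 28254

d=118: √d = [10; 1,6,3,2,10,2,3,6,1,20] (ℓ=10, even), read p_9/q_9
step 0: (10, 1)  from 10·(1,0) + (0,1)
…
step 4: (554, 51)  from 2·(239,22) + (76,7)
…
step 7: (42115, 3877)  from 3·(12112,1115) + (5779,532)
step 8: (264802, 24377)  from 6·(42115,3877) + (12112,1115)
step 9: (306917, 28254)  from 1·(264802,24377) + (42115,3877)
fundamental: x₁=306917, y₁=28254  (since 94198044889 − 118·798288516 = 1)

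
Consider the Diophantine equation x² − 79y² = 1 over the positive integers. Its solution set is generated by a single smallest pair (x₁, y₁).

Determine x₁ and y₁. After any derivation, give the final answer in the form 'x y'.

d=79: √d = [8; 1,7,1,16] (ℓ=4, even), read p_3/q_3
step 0: (8, 1)  from 8·(1,0) + (0,1)
step 1: (9, 1)  from 1·(8,1) + (1,0)
step 2: (71, 8)  from 7·(9,1) + (8,1)
step 3: (80, 9)  from 1·(71,8) + (9,1)
→ (80, 9).  Check: 80²=6400, 79·9²=6399, difference 1.

80 9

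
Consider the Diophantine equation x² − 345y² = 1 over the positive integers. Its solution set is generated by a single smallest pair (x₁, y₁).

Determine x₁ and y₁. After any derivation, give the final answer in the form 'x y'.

[18; 1,1,2,1,6,1,2,1,1,36] for √345; ℓ=10 ⇒ convergent index 9
step 0: (18, 1)  from 18·(1,0) + (0,1)
step 1: (19, 1)  from 1·(18,1) + (1,0)
…
step 3: (93, 5)  from 2·(37,2) + (19,1)
…
step 5: (873, 47)  from 6·(130,7) + (93,5)
step 6: (1003, 54)  from 1·(873,47) + (130,7)
…
step 8: (3882, 209)  from 1·(2879,155) + (1003,54)
step 9: (6761, 364)  from 1·(3882,209) + (2879,155)
fundamental: x₁=6761, y₁=364  (since 45711121 − 345·132496 = 1)

6761 364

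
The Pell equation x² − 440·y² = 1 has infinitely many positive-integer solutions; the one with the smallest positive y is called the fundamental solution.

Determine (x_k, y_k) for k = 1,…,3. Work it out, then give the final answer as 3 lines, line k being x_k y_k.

d=440: √d = [20; 1,40] (ℓ=2, even), read p_1/q_1
i=0: a=20 ⇒ p=20, q=1
i=1: a=1 ⇒ p=21, q=1
(x₁, y₁) = (21, 1);  21² − 440·1² = 1 ✓
(21+1√440)^2 = 881 + 42√440
(21+1√440)^3 = 36981 + 1763√440

21 1
881 42
36981 1763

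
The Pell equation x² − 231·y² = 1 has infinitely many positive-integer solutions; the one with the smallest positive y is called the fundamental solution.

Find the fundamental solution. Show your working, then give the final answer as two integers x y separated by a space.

√231 = [15; 5,30, …], period ℓ=2 (even) → k=1
k=0  a_k=15  p_k/q_k = 15/1
k=1  a_k=5  p_k/q_k = 76/5
fundamental: x₁=76, y₁=5  (since 5776 − 231·25 = 1)

76 5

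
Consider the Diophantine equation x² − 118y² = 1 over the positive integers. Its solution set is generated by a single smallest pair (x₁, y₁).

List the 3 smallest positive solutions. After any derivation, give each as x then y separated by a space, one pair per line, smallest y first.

306917 28254
188396089777 17343265836
115643925371868101 10645886241146970

√118 = [10; 1,6,3,2,10,2,3,6,1,20, …], period ℓ=10 (even) → k=9
a_0=10:  p_0=10·1+0=10,  q_0=10·0+1=1
a_1=1:  p_1=1·10+1=11,  q_1=1·1+0=1
a_2=6:  p_2=6·11+10=76,  q_2=6·1+1=7
a_3=3:  p_3=3·76+11=239,  q_3=3·7+1=22
…
a_6=2:  p_6=2·5779+554=12112,  q_6=2·532+51=1115
…
a_8=6:  p_8=6·42115+12112=264802,  q_8=6·3877+1115=24377
a_9=1:  p_9=1·264802+42115=306917,  q_9=1·24377+3877=28254
(x₁, y₁) = (306917, 28254);  306917² − 118·28254² = 1 ✓
k=2:  x_2 = 306917·306917+118·28254·28254 = 188396089777,  y_2 = 306917·28254+28254·306917 = 17343265836
k=3:  x_3 = 306917·188396089777+118·28254·17343265836 = 115643925371868101,  y_3 = 306917·17343265836+28254·188396089777 = 10645886241146970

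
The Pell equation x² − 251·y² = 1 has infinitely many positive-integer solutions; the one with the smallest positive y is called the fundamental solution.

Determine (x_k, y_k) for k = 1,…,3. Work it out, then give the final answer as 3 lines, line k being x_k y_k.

[15; 1,5,2,1,2,…,5,1,30] for √251; ℓ=14 ⇒ convergent index 13
i=0: a=15 ⇒ p=15, q=1
i=1: a=1 ⇒ p=16, q=1
i=2: a=5 ⇒ p=95, q=6
…
i=4: a=1 ⇒ p=301, q=19
i=5: a=2 ⇒ p=808, q=51
i=6: a=2 ⇒ p=1917, q=121
i=7: a=15 ⇒ p=29563, q=1866
i=8: a=2 ⇒ p=61043, q=3853
i=9: a=2 ⇒ p=151649, q=9572
i=10: a=1 ⇒ p=212692, q=13425
i=11: a=2 ⇒ p=577033, q=36422
i=12: a=5 ⇒ p=3097857, q=195535
i=13: a=1 ⇒ p=3674890, q=231957
(x₁, y₁) = (3674890, 231957);  3674890² − 251·231957² = 1 ✓
(x_2, y_2) = (3674890·3674890 + 251·231957·231957, 3674890·231957 + 231957·3674890) = (27009633024199, 1704832919460)
(x_3, y_3) = (3674890·27009633024199 + 251·231957·1704832919460, 3674890·1704832919460 + 231957·27009633024199) = (198514860608593651330, 12530146894788486843)

3674890 231957
27009633024199 1704832919460
198514860608593651330 12530146894788486843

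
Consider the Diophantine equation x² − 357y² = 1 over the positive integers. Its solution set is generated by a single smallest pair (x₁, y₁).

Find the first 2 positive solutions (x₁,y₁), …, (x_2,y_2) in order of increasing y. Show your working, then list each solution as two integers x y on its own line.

3401 180
23133601 1224360

[18; 1,8,2,8,1,36] for √357; ℓ=6 ⇒ convergent index 5
a_0=18:  p_0=18·1+0=18,  q_0=18·0+1=1
…
a_2=8:  p_2=8·19+18=170,  q_2=8·1+1=9
a_3=2:  p_3=2·170+19=359,  q_3=2·9+1=19
a_4=8:  p_4=8·359+170=3042,  q_4=8·19+9=161
a_5=1:  p_5=1·3042+359=3401,  q_5=1·161+19=180
(x₁, y₁) = (3401, 180);  3401² − 357·180² = 1 ✓
(x_2, y_2) = (3401·3401 + 357·180·180, 3401·180 + 180·3401) = (23133601, 1224360)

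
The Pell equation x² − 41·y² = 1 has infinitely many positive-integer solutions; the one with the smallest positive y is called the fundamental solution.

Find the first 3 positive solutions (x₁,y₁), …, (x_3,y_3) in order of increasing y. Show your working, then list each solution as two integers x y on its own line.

[6; 2,2,12] for √41; ℓ=3 ⇒ convergent index 5
a_0=6:  p_0=6·1+0=6,  q_0=6·0+1=1
a_1=2:  p_1=2·6+1=13,  q_1=2·1+0=2
…
a_3=12:  p_3=12·32+13=397,  q_3=12·5+2=62
a_4=2:  p_4=2·397+32=826,  q_4=2·62+5=129
a_5=2:  p_5=2·826+397=2049,  q_5=2·129+62=320
(x₁, y₁) = (2049, 320);  2049² − 41·320² = 1 ✓
k=2:  x_2 = 2049·2049+41·320·320 = 8396801,  y_2 = 2049·320+320·2049 = 1311360
k=3:  x_3 = 2049·8396801+41·320·1311360 = 34410088449,  y_3 = 2049·1311360+320·8396801 = 5373952960

2049 320
8396801 1311360
34410088449 5373952960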